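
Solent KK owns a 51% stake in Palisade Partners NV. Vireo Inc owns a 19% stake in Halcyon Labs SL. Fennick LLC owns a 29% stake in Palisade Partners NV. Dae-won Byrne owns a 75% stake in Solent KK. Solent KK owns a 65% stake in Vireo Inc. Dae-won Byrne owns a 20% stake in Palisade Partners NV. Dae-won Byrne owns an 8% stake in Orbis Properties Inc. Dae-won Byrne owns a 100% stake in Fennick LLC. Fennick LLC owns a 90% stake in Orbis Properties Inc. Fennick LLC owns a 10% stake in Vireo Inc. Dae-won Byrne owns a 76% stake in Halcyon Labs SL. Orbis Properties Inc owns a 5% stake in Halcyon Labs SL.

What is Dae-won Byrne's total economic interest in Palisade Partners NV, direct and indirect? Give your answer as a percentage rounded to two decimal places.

87.25%

Dae-won reaches Palisade along 3 paths.
Via Solent: 75% × 51% = 38.25%.
Via Fennick: 100% × 29% = 29%.
Direct stake: 20% = 20%.
Total: 38.25% + 29% + 20% = 87.25%.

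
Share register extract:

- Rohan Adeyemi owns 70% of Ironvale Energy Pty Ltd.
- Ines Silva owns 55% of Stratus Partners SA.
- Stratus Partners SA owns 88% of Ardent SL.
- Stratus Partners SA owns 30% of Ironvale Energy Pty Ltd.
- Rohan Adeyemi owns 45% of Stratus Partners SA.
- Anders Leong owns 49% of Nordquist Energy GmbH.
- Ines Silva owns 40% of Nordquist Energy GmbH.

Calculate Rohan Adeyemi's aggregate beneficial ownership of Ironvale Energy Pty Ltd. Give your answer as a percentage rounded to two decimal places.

83.50%

Rohan reaches Ironvale along 2 paths.
Direct stake: 70% = 70%.
Via Stratus: 45% × 30% = 13.5%.
Total: 70% + 13.5% = 83.5%.
Rounded: 83.50%.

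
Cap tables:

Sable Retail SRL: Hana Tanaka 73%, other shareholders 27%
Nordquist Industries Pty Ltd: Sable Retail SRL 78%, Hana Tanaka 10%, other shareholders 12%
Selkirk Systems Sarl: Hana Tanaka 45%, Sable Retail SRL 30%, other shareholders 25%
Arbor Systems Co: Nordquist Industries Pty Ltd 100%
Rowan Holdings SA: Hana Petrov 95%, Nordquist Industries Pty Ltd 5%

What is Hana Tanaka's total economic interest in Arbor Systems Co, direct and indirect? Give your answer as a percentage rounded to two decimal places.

66.94%

Hana Tanaka reaches Arbor along 2 paths.
Via Sable → Nordquist: 73% × 78% × 100% = 56.94%.
Via Nordquist: 10% × 100% = 10%.
Total: 56.94% + 10% = 66.94%.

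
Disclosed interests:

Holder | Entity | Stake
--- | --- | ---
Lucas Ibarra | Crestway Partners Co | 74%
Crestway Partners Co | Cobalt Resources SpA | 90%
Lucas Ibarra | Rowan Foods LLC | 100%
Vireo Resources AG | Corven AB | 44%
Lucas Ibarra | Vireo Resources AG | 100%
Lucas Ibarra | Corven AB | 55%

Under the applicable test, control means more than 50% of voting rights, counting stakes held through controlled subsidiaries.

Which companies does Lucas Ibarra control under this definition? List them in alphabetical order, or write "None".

Cobalt Resources SpA, Corven AB, Crestway Partners Co, Rowan Foods LLC, Vireo Resources AG

Lucas holds 100% of Vireo, so Lucas controls Vireo.
Lucas holds 74% of Crestway, so Lucas controls Crestway.
Lucas holds 100% of Rowan, so Lucas controls Rowan.
Crestway holds 90% of Cobalt, so Lucas controls Cobalt.
Lucas and Vireo together hold 55% + 44% = 99% of Corven, so Lucas controls Corven.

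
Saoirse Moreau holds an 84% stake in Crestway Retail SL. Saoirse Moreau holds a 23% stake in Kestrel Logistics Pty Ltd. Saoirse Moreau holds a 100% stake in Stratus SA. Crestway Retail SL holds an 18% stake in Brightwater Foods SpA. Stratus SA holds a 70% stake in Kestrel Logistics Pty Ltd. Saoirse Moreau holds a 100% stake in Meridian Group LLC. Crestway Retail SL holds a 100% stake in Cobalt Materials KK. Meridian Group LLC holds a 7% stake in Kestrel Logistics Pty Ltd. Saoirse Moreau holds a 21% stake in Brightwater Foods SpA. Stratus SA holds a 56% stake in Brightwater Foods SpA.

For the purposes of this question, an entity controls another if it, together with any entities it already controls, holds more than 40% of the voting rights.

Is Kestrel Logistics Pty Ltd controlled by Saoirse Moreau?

Saoirse holds 100% of Meridian, so Saoirse controls Meridian.
Saoirse holds 100% of Stratus, so Saoirse controls Stratus.
Saoirse and Stratus and Meridian together hold 23% + 70% + 7% = 100% of Kestrel, so Saoirse controls Kestrel.

Yes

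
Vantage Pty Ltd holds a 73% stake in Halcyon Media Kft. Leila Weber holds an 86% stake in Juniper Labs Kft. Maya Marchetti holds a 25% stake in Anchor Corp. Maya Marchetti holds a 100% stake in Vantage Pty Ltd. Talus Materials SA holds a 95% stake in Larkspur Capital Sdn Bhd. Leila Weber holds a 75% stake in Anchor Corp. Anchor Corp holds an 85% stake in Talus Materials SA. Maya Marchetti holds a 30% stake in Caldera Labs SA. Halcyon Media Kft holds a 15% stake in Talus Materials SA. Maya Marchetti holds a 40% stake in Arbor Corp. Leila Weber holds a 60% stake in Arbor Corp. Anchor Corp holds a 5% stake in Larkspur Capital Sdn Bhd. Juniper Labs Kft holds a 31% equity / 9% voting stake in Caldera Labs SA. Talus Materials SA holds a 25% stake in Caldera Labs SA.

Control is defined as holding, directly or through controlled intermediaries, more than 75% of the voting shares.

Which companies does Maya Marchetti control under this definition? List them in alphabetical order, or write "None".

Maya holds 100% of Vantage, so Maya controls Vantage.
No other company's threshold is met.

Vantage Pty Ltd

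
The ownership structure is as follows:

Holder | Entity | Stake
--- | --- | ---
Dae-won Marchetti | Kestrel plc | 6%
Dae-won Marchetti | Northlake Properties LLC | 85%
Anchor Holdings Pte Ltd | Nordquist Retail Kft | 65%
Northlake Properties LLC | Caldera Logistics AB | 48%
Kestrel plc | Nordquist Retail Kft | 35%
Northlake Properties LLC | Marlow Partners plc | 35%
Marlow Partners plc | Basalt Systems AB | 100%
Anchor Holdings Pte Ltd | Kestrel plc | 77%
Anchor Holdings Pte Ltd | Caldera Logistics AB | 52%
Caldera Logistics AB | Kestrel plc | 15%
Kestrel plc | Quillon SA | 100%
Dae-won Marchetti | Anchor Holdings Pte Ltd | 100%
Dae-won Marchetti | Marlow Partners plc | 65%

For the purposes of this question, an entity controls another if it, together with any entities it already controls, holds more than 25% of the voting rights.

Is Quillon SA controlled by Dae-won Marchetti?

Dae-won holds 100% of Anchor, so Dae-won controls Anchor.
Dae-won holds 85% of Northlake, so Dae-won controls Northlake.
Anchor and Northlake together hold 52% + 48% = 100% of Caldera, so Dae-won controls Caldera.
Caldera and Dae-won and Anchor together hold 15% + 6% + 77% = 98% of Kestrel, so Dae-won controls Kestrel.
Kestrel holds 100% of Quillon, so Dae-won controls Quillon.

Yes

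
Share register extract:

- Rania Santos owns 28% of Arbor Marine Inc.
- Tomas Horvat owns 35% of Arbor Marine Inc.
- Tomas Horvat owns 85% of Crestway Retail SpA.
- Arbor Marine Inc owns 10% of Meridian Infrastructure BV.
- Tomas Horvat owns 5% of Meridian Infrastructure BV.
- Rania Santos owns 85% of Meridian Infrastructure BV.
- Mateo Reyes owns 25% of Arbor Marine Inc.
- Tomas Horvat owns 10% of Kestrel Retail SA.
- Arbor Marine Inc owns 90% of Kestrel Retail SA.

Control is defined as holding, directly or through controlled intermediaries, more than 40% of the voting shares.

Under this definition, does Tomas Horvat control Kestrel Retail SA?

No

Tomas holds 85% of Crestway, so Tomas controls Crestway.
In Kestrel, Tomas's side holds only 10%, not > 40%.
So Tomas does not control Kestrel.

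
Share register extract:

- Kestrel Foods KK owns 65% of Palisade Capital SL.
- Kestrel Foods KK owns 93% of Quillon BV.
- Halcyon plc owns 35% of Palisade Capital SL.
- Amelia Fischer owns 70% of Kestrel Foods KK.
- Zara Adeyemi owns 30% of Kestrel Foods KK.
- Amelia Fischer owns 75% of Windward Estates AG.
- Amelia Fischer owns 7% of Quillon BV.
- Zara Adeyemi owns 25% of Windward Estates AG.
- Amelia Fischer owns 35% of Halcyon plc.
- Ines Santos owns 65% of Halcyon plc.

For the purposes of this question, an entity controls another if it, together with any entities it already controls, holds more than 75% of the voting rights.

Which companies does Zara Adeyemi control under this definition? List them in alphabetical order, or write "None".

None

Zara's largest direct stake is 30% in Kestrel, which does not meet the threshold.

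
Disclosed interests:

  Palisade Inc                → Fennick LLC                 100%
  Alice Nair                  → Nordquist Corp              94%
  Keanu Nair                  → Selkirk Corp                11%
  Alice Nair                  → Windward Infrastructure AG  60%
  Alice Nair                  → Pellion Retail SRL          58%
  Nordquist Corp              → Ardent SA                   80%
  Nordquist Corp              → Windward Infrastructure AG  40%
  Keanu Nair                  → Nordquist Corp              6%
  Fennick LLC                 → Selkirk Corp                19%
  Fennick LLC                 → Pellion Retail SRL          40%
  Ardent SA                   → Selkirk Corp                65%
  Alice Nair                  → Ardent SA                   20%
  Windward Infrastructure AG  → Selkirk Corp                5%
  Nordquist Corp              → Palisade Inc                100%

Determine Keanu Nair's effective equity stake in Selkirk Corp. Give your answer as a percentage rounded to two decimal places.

15.38%

Keanu reaches Selkirk along 4 paths.
Via Nordquist → Windward: 6% × 40% × 5% = 0.12%.
Via Nordquist → Palisade → Fennick: 6% × 100% × 100% × 19% = 1.14%.
Via Nordquist → Ardent: 6% × 80% × 65% = 3.12%.
Direct stake: 11% = 11%.
Total: 0.12% + 1.14% + 3.12% + 11% = 15.38%.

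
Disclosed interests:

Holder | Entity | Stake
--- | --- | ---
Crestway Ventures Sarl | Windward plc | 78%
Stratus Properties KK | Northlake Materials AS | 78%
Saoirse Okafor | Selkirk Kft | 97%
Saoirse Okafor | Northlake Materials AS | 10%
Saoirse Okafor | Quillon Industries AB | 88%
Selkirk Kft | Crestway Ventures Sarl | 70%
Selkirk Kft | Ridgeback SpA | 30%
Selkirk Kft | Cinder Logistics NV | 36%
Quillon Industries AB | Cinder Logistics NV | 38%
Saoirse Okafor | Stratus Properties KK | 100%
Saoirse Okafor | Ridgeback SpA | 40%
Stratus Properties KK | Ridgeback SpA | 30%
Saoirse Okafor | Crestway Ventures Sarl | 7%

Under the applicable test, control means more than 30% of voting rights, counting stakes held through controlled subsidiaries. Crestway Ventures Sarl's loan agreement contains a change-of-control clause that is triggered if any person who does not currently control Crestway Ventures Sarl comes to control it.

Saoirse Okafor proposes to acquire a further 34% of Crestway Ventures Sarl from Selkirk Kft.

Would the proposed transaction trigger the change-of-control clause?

The purchase adds only to Saoirse's holdings (Selkirk's stake shrinks), so Saoirse is the only person who could newly come to control Crestway.
Saoirse holds 97% of Selkirk, so Saoirse controls Selkirk.
Selkirk and Saoirse together hold 70% + 7% = 77% of Crestway, so Saoirse controls Crestway.
So Saoirse already controls Crestway before the transaction.
After the purchase, Saoirse's direct stake in Crestway rises to 7% + 34% = 41%, and Selkirk's stake falls to 36%.
Saoirse controlled Crestway already, so this is not a new person acquiring control; every other person's position is unchanged or reduced.
No new person acquires control, so the clause is not triggered.

No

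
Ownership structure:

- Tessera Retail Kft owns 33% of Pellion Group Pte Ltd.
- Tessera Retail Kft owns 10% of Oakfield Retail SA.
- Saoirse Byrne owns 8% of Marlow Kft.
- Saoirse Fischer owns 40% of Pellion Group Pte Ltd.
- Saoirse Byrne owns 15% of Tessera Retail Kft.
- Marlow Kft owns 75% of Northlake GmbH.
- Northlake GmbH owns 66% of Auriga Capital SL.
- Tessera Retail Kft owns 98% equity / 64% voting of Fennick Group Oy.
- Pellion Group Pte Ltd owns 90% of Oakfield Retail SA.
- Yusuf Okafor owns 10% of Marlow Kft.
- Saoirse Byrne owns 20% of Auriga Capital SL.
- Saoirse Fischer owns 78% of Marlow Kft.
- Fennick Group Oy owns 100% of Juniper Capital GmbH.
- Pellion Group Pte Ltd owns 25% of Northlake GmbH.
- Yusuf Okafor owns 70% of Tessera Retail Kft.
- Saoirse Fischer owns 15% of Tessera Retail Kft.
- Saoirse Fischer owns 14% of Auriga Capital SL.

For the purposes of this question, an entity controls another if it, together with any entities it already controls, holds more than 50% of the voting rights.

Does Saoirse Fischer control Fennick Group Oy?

Saoirse Fischer holds 78% of Marlow, so Saoirse Fischer controls Marlow.
Marlow holds 75% of Northlake, so Saoirse Fischer controls Northlake.
Northlake and Saoirse Fischer together hold 66% + 14% = 80% of Auriga, so Saoirse Fischer controls Auriga.
Neither Saoirse Fischer nor any entity Saoirse Fischer controls holds any voting interest in Fennick.
So Saoirse Fischer does not control Fennick.

No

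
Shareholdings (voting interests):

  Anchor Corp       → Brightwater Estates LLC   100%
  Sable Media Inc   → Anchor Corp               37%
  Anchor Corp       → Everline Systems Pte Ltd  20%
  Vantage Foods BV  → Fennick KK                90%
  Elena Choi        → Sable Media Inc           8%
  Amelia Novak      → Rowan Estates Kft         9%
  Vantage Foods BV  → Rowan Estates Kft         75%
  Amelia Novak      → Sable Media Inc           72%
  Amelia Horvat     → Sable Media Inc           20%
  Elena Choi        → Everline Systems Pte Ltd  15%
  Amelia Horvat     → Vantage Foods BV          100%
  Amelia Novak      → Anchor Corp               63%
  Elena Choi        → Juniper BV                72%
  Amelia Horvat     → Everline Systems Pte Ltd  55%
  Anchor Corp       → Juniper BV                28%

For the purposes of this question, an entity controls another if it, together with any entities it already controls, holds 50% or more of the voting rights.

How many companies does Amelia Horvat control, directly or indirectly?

4

Amelia Horvat holds 100% of Vantage, so Amelia Horvat controls Vantage.
Vantage holds 75% of Rowan, so Amelia Horvat controls Rowan.
Vantage holds 90% of Fennick, so Amelia Horvat controls Fennick.
Amelia Horvat holds 55% of Everline, so Amelia Horvat controls Everline.
No other company's threshold is met.
Amelia Horvat controls 4 companies.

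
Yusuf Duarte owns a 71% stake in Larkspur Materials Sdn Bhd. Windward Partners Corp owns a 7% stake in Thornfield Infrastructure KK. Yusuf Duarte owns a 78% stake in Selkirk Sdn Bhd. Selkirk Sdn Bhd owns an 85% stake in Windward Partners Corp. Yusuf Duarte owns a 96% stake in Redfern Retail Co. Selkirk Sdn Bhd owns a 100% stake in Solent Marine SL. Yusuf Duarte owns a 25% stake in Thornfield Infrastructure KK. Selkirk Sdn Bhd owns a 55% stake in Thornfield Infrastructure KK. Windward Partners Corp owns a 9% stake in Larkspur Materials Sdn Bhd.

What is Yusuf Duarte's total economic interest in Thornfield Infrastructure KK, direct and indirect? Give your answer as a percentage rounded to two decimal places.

72.54%

Yusuf reaches Thornfield along 3 paths.
Direct stake: 25% = 25%.
Via Selkirk → Windward: 78% × 85% × 7% = 4.641%.
Via Selkirk: 78% × 55% = 42.9%.
Total: 25% + 4.641% + 42.9% = 72.541%.
Rounded: 72.54%.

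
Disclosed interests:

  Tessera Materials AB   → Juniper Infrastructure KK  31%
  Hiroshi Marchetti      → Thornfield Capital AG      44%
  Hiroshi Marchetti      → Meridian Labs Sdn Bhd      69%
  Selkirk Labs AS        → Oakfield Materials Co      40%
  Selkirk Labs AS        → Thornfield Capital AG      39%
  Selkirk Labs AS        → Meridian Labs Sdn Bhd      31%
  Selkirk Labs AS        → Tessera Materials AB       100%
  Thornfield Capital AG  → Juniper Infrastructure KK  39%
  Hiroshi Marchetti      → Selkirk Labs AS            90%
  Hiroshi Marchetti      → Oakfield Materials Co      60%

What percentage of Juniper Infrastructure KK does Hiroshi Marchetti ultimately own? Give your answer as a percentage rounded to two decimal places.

58.75%

Hiroshi reaches Juniper along 3 paths.
Via Selkirk → Tessera: 90% × 100% × 31% = 27.9%.
Via Selkirk → Thornfield: 90% × 39% × 39% = 13.689%.
Via Thornfield: 44% × 39% = 17.16%.
Total: 27.9% + 13.689% + 17.16% = 58.749%.
Rounded: 58.75%.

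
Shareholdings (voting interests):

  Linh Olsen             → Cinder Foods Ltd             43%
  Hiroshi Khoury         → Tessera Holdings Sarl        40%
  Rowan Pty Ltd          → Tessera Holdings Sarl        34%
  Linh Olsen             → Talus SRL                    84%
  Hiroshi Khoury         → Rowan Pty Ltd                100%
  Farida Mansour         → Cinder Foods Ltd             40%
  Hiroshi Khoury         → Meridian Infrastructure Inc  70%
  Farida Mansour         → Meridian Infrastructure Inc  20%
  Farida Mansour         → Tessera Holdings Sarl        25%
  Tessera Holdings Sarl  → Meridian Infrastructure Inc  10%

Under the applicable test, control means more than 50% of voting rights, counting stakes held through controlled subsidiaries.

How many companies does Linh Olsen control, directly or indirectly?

Linh holds 84% of Talus, so Linh controls Talus.
No other company's threshold is met.
Linh controls 1 company.

1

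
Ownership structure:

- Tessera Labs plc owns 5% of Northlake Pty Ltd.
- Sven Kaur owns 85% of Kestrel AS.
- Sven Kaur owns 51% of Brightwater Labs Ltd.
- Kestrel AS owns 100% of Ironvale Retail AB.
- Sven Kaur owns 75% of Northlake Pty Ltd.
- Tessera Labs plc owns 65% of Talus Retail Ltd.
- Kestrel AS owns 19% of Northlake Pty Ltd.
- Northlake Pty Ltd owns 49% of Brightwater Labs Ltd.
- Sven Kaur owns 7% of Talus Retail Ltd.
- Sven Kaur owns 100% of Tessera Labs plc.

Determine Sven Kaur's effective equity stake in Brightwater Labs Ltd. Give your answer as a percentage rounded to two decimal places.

98.11%

Sven reaches Brightwater along 4 paths.
Direct stake: 51% = 51%.
Via Kestrel → Northlake: 85% × 19% × 49% = 7.9135%.
Via Northlake: 75% × 49% = 36.75%.
Via Tessera → Northlake: 100% × 5% × 49% = 2.45%.
Total: 51% + 7.9135% + 36.75% + 2.45% = 98.1135%.
Rounded: 98.11%.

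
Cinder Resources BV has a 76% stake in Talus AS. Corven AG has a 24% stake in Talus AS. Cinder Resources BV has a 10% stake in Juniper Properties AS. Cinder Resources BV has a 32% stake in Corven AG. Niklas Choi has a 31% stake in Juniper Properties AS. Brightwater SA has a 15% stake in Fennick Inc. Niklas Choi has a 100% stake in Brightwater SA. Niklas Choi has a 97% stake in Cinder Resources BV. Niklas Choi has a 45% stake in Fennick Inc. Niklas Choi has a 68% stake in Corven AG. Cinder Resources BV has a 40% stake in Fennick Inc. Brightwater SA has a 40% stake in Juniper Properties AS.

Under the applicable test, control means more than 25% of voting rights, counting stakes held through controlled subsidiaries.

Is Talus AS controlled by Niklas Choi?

Niklas holds 97% of Cinder, so Niklas controls Cinder.
Niklas and Cinder together hold 68% + 32% = 100% of Corven, so Niklas controls Corven.
Cinder and Corven together hold 76% + 24% = 100% of Talus, so Niklas controls Talus.

Yes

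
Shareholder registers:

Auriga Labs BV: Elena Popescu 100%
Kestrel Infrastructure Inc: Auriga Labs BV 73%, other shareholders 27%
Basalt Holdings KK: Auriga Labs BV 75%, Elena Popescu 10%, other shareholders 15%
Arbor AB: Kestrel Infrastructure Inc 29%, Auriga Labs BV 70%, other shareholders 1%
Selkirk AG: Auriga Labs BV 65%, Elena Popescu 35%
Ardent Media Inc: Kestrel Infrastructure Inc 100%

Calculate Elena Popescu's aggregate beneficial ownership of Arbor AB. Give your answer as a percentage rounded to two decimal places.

91.17%

Elena reaches Arbor along 2 paths.
Via Auriga → Kestrel: 100% × 73% × 29% = 21.17%.
Via Auriga: 100% × 70% = 70%.
Total: 21.17% + 70% = 91.17%.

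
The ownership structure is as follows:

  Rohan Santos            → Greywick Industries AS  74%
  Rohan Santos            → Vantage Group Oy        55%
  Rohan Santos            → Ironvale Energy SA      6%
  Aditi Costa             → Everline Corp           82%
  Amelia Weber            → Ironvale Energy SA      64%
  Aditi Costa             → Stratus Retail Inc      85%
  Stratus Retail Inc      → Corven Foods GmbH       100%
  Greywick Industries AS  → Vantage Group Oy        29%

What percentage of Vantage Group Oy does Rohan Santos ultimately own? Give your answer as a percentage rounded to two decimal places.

Rohan reaches Vantage along 2 paths.
Direct stake: 55% = 55%.
Via Greywick: 74% × 29% = 21.46%.
Total: 55% + 21.46% = 76.46%.

76.46%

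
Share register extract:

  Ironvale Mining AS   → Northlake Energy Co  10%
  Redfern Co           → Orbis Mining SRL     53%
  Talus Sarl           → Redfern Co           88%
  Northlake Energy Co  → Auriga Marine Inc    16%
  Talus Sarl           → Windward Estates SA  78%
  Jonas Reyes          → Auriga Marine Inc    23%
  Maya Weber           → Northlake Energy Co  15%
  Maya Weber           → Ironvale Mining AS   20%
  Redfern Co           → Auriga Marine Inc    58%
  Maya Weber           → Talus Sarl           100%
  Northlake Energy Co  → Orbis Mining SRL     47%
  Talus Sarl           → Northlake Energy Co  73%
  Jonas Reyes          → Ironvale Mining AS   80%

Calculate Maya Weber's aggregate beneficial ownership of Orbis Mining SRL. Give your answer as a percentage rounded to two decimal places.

Maya reaches Orbis along 4 paths.
Via Talus → Northlake: 100% × 73% × 47% = 34.31%.
Via Ironvale → Northlake: 20% × 10% × 47% = 0.94%.
Via Northlake: 15% × 47% = 7.05%.
Via Talus → Redfern: 100% × 88% × 53% = 46.64%.
Total: 34.31% + 0.94% + 7.05% + 46.64% = 88.94%.

88.94%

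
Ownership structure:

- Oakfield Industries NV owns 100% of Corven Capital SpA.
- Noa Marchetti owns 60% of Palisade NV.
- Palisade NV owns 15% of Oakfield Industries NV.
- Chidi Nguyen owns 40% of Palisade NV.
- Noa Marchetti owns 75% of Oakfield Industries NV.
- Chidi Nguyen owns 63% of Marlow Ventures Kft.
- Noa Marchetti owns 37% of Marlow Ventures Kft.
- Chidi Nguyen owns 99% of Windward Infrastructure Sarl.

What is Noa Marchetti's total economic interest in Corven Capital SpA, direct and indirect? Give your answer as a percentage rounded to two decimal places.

84.00%

Noa reaches Corven along 2 paths.
Via Oakfield: 75% × 100% = 75%.
Via Palisade → Oakfield: 60% × 15% × 100% = 9%.
Total: 75% + 9% = 84%.
Rounded: 84.00%.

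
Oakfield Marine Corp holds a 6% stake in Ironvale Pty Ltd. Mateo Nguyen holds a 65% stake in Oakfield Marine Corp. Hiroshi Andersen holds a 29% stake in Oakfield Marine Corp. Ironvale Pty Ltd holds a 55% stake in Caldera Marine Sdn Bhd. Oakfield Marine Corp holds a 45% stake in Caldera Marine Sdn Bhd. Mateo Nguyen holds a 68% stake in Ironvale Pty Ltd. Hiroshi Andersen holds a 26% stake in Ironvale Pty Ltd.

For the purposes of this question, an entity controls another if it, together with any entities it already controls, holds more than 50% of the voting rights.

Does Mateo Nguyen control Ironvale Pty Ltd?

Yes

Mateo holds 65% of Oakfield, so Mateo controls Oakfield.
Mateo and Oakfield together hold 68% + 6% = 74% of Ironvale, so Mateo controls Ironvale.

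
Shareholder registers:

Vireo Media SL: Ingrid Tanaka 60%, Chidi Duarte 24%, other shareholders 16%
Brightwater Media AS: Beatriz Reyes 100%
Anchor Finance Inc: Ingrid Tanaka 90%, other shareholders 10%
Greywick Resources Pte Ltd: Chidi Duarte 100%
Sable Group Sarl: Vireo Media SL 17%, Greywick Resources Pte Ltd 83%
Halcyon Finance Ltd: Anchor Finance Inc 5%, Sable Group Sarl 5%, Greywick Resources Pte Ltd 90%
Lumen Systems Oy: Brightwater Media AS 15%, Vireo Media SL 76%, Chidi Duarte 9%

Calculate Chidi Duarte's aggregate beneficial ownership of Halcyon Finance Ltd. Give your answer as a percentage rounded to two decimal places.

Chidi reaches Halcyon along 3 paths.
Via Vireo → Sable: 24% × 17% × 5% = 0.204%.
Via Greywick → Sable: 100% × 83% × 5% = 4.15%.
Via Greywick: 100% × 90% = 90%.
Total: 0.204% + 4.15% + 90% = 94.354%.
Rounded: 94.35%.

94.35%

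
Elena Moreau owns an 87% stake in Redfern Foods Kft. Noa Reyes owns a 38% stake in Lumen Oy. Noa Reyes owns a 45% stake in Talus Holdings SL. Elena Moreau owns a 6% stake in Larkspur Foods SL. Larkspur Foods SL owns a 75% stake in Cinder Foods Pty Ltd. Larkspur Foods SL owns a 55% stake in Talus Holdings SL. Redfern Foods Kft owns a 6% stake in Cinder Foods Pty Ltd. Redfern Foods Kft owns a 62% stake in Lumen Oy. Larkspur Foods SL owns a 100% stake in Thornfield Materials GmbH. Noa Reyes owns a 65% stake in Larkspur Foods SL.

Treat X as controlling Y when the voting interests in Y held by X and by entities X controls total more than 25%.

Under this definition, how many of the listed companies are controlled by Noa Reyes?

Noa holds 65% of Larkspur, so Noa controls Larkspur.
Larkspur and Noa together hold 55% + 45% = 100% of Talus, so Noa controls Talus.
Noa holds 38% of Lumen, so Noa controls Lumen.
Larkspur holds 75% of Cinder, so Noa controls Cinder.
Larkspur holds 100% of Thornfield, so Noa controls Thornfield.
No other company's threshold is met.
Noa controls 5 companies.

5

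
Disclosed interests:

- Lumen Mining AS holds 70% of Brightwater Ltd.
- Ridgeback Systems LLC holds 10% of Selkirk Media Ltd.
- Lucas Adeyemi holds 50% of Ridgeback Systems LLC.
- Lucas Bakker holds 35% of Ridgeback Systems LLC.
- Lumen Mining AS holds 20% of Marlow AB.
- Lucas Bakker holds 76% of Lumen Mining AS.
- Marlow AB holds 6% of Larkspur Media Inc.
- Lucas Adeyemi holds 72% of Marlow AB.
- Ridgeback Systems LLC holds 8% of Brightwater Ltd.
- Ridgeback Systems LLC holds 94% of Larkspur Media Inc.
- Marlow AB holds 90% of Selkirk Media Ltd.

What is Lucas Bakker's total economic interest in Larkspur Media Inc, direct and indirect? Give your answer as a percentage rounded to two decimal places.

33.81%

Lucas Bakker reaches Larkspur along 2 paths.
Via Lumen → Marlow: 76% × 20% × 6% = 0.912%.
Via Ridgeback: 35% × 94% = 32.9%.
Total: 0.912% + 32.9% = 33.812%.
Rounded: 33.81%.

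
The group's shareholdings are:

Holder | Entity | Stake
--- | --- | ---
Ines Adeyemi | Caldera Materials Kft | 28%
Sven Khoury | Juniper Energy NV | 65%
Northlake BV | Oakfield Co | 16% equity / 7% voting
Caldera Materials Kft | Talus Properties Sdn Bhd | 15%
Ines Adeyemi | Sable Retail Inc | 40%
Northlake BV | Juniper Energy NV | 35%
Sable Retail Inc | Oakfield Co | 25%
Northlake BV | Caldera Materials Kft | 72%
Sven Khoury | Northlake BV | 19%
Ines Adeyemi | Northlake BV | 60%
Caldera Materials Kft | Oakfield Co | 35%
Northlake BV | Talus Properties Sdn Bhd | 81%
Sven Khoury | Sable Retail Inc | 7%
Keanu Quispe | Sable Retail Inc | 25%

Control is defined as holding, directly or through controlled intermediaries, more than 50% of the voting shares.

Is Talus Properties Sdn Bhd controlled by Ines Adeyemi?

Ines holds 60% of Northlake, so Ines controls Northlake.
Ines and Northlake together hold 28% + 72% = 100% of Caldera, so Ines controls Caldera.
Northlake and Caldera together hold 81% + 15% = 96% of Talus, so Ines controls Talus.

Yes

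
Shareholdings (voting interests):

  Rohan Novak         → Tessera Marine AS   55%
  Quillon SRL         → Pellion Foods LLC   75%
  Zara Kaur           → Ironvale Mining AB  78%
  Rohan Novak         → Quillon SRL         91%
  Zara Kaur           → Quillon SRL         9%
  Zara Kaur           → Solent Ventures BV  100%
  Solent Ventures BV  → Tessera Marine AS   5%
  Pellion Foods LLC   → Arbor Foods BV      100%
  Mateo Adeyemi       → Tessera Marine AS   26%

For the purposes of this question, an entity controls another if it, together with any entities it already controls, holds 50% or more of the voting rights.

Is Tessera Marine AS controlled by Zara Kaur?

No

Zara holds 78% of Ironvale, so Zara controls Ironvale.
Zara holds 100% of Solent, so Zara controls Solent.
In Tessera, Zara's side holds only 5%, not ≥ 50%.
So Zara does not control Tessera.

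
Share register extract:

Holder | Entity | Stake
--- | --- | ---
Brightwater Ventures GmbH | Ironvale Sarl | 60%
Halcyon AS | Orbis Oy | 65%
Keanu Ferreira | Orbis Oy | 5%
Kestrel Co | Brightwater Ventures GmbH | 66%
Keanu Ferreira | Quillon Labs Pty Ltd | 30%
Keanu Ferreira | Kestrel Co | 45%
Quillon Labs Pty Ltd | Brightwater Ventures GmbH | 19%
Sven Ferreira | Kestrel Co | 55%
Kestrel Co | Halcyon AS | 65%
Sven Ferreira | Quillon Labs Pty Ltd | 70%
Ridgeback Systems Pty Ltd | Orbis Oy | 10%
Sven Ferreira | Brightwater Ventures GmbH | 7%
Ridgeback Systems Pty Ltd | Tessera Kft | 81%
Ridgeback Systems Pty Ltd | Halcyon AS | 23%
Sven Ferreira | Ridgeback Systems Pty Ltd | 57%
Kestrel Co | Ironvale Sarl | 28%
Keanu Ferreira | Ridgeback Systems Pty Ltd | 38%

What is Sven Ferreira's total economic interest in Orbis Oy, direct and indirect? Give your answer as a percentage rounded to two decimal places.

37.46%

Sven reaches Orbis along 3 paths.
Via Ridgeback: 57% × 10% = 5.7%.
Via Ridgeback → Halcyon: 57% × 23% × 65% = 8.5215%.
Via Kestrel → Halcyon: 55% × 65% × 65% = 23.2375%.
Total: 5.7% + 8.5215% + 23.2375% = 37.459%.
Rounded: 37.46%.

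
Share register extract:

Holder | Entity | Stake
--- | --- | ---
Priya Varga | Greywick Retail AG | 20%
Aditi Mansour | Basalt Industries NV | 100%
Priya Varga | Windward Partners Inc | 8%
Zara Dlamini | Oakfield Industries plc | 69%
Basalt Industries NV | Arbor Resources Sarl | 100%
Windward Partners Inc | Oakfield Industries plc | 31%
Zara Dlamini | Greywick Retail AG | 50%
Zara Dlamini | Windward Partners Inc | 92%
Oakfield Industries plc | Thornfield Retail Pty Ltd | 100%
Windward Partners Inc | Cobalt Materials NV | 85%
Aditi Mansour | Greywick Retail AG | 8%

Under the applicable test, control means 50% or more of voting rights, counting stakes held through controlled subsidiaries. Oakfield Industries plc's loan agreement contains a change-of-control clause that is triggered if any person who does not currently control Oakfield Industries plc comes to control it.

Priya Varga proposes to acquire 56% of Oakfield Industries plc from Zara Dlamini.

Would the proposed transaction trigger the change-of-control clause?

Yes

The purchase adds only to Priya's holdings (Zara's stake shrinks), so Priya is the only person who could newly come to control Oakfield.
Priya's largest direct stake is 20% in Greywick, which does not meet the threshold, so Priya controls no company.
Neither Priya nor any entity Priya controls holds any voting interest in Oakfield.
So before the transaction, Priya does not control Oakfield.
After the purchase, Priya holds 56% of Oakfield directly, and Zara's stake falls to 13%.
Priya holds 56% of Oakfield, so Priya controls Oakfield.
Priya did not control Oakfield before and does after, so the clause is triggered.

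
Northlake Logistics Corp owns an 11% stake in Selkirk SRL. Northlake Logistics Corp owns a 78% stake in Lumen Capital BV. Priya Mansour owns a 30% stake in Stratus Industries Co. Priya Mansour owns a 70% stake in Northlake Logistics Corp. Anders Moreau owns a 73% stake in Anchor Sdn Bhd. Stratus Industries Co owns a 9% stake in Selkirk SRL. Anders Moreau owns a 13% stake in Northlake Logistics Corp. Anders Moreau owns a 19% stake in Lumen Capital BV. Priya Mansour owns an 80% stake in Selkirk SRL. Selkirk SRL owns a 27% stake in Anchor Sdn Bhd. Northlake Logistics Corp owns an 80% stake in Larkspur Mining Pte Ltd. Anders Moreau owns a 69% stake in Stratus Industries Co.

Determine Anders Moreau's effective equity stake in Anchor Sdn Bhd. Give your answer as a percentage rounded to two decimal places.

75.06%

Anders reaches Anchor along 3 paths.
Direct stake: 73% = 73%.
Via Northlake → Selkirk: 13% × 11% × 27% = 0.3861%.
Via Stratus → Selkirk: 69% × 9% × 27% = 1.6767%.
Total: 73% + 0.3861% + 1.6767% = 75.0628%.
Rounded: 75.06%.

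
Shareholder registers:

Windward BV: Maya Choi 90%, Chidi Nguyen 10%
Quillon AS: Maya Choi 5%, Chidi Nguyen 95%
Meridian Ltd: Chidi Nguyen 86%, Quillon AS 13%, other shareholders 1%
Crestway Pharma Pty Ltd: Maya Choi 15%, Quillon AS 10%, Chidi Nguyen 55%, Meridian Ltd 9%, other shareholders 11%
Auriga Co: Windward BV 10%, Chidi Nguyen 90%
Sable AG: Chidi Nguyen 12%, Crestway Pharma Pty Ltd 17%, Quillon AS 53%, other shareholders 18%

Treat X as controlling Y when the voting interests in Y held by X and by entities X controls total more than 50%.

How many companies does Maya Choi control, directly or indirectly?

1

Maya holds 90% of Windward, so Maya controls Windward.
No other company's threshold is met.
Maya controls 1 company.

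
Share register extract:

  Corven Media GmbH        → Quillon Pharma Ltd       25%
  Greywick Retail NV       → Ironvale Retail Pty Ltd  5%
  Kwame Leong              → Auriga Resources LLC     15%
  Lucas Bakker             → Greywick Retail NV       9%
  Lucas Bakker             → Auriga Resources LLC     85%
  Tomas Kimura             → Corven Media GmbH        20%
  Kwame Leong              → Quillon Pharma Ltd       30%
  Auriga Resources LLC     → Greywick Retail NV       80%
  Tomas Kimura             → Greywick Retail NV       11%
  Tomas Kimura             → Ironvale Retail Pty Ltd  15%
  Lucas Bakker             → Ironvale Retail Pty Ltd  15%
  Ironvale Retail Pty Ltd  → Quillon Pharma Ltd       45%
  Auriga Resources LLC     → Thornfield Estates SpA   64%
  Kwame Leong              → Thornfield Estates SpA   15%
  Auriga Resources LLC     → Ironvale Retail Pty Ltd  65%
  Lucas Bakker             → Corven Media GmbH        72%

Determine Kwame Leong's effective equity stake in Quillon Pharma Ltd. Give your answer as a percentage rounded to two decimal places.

Kwame reaches Quillon along 3 paths.
Via Auriga → Ironvale: 15% × 65% × 45% = 4.3875%.
Via Auriga → Greywick → Ironvale: 15% × 80% × 5% × 45% = 0.27%.
Direct stake: 30% = 30%.
Total: 4.3875% + 0.27% + 30% = 34.6575%.
Rounded: 34.66%.

34.66%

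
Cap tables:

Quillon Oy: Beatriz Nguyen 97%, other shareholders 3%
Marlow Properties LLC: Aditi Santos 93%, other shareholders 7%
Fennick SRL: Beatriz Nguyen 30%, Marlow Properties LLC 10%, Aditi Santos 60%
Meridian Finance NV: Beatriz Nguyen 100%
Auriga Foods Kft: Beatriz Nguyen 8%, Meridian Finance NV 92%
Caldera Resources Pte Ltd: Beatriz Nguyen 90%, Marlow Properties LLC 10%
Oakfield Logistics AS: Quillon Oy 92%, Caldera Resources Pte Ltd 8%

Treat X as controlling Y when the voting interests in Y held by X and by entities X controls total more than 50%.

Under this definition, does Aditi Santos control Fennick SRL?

Aditi holds 93% of Marlow, so Aditi controls Marlow.
Marlow and Aditi together hold 10% + 60% = 70% of Fennick, so Aditi controls Fennick.

Yes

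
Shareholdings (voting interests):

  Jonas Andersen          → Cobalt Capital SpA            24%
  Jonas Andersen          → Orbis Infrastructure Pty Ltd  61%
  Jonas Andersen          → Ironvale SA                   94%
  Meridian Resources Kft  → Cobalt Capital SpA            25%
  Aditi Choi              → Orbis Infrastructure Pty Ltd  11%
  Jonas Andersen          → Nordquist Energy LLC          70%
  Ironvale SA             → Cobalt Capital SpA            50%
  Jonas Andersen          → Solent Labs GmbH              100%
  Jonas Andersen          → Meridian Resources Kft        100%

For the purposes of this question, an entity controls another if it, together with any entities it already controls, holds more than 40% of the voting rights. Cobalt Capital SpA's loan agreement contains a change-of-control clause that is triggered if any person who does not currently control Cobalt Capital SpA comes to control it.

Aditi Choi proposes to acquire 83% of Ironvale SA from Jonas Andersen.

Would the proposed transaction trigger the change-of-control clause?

The purchase adds only to Aditi's holdings (Jonas's stake shrinks), so Aditi is the only person who could newly come to control Cobalt.
Aditi's largest direct stake is 11% in Orbis, which does not meet the threshold, so Aditi controls no company.
Neither Aditi nor any entity Aditi controls holds any voting interest in Cobalt.
So before the transaction, Aditi does not control Cobalt.
After the purchase, Aditi holds 83% of Ironvale directly, and Jonas's stake falls to 11%.
Aditi holds 83% of Ironvale, so Aditi controls Ironvale.
Ironvale holds 50% of Cobalt, so Aditi controls Cobalt.
Aditi did not control Cobalt before and does after, so the clause is triggered.

Yes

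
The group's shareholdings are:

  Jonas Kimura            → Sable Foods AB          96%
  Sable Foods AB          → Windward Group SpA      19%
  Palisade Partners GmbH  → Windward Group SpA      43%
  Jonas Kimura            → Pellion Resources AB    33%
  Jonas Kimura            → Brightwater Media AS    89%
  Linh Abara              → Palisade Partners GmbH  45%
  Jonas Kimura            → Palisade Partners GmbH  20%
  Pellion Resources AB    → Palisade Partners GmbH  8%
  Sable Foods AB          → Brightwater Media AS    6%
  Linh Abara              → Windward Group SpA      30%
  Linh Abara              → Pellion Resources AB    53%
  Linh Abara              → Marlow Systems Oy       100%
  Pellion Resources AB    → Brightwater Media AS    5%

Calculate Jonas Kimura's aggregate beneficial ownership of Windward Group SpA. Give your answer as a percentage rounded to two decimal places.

27.98%

Jonas reaches Windward along 3 paths.
Via Sable: 96% × 19% = 18.24%.
Via Palisade: 20% × 43% = 8.6%.
Via Pellion → Palisade: 33% × 8% × 43% = 1.1352%.
Total: 18.24% + 8.6% + 1.1352% = 27.9752%.
Rounded: 27.98%.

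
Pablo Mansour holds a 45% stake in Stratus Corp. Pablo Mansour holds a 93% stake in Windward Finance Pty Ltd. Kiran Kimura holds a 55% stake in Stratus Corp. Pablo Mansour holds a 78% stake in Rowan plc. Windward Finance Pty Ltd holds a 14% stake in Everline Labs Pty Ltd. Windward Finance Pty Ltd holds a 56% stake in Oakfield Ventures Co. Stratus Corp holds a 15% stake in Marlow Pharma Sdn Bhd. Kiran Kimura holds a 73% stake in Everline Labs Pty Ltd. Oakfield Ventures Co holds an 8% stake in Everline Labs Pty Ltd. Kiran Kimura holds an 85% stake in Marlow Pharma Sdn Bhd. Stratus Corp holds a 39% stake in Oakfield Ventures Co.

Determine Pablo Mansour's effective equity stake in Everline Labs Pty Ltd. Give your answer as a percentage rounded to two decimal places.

Pablo reaches Everline along 3 paths.
Via Windward: 93% × 14% = 13.02%.
Via Stratus → Oakfield: 45% × 39% × 8% = 1.404%.
Via Windward → Oakfield: 93% × 56% × 8% = 4.1664%.
Total: 13.02% + 1.404% + 4.1664% = 18.5904%.
Rounded: 18.59%.

18.59%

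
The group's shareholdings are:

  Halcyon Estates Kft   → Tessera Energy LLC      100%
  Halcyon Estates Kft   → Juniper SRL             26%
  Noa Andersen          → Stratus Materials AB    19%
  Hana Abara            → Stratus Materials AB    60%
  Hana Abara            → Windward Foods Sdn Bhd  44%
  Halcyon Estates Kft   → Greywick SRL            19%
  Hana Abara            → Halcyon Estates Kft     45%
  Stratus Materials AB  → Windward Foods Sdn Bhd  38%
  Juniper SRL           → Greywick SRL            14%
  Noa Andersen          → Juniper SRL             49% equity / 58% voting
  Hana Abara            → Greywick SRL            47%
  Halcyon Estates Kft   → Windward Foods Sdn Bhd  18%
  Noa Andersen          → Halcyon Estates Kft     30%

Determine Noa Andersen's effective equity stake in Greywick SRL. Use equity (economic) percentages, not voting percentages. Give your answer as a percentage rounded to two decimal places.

13.65%

Noa reaches Greywick along 3 paths.
Via Halcyon → Juniper: 30% × 26% × 14% = 1.092%.
Via Juniper: 49% × 14% = 6.86%.
Via Halcyon: 30% × 19% = 5.7%.
Total: 1.092% + 6.86% + 5.7% = 13.652%.
Rounded: 13.65%.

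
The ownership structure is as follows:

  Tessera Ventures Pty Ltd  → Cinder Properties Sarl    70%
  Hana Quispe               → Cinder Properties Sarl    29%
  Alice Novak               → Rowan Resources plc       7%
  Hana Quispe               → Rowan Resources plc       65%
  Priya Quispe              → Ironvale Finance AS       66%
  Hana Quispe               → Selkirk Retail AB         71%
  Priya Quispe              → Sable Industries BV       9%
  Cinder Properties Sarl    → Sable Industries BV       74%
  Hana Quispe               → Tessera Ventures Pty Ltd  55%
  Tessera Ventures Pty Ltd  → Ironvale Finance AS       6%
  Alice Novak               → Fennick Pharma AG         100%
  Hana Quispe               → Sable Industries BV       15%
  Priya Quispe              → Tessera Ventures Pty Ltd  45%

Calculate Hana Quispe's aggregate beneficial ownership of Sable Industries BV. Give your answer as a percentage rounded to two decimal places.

Hana reaches Sable along 3 paths.
Direct stake: 15% = 15%.
Via Tessera → Cinder: 55% × 70% × 74% = 28.49%.
Via Cinder: 29% × 74% = 21.46%.
Total: 15% + 28.49% + 21.46% = 64.95%.

64.95%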